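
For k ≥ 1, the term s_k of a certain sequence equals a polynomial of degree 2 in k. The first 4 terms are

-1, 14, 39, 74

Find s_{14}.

974

1st diffs: 15, 25, 35.
2nd diffs: 10, 10 (constant).
Newton forward-difference form: s_k = -1 + 15·C(k-1,1) + 10·C(k-1,2).
At k = 14: k-1 = 13, so s_{14} = -1 + 195 + 780 = 974.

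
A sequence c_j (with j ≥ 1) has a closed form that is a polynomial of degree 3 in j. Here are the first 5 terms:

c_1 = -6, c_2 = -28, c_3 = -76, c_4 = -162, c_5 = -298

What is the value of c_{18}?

-12076

1st diffs: -22, -48, -86, -136.
2nd diffs: -26, -38, -50.
3rd diffs: -12, -12 (constant).
Newton forward-difference form: c_j = -6 + (-22)·C(j-1,1) + (-26)·C(j-1,2) + (-12)·C(j-1,3).
At j = 18: j-1 = 17, so c_{18} = -6 - 374 - 3536 - 8160 = -12076.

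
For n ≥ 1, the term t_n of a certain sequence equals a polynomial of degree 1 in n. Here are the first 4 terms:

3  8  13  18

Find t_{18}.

1st diffs: 5, 5, 5 (constant).
So t_n = 5n - 2.
Evaluating at n = 18 gives t_{18} = 88.

88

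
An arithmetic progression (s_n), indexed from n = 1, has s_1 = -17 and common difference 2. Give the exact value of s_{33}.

47

s_n = -17 + (n - 1)·2.
s_{33} = -17 + 32·2 = 47.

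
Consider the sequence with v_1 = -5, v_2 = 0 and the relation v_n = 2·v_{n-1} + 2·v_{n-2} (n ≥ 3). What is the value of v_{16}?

Applying the relation repeatedly:
v_3 = -10  v_4 = -20  v_5 = -60  …  v_{13} = -182720  v_{14} = -499200  v_{15} = -1363840  v_{16} = -3726080.

-3726080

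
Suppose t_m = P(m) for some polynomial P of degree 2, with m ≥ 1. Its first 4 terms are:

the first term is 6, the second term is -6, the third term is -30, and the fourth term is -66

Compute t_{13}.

-930

1st diffs: -12, -24, -36.
2nd diffs: -12, -12 (constant).
Newton forward-difference form: t_m = 6 + (-12)·C(m-1,1) + (-12)·C(m-1,2).
At m = 13: m-1 = 12, so t_{13} = 6 - 144 - 792 = -930.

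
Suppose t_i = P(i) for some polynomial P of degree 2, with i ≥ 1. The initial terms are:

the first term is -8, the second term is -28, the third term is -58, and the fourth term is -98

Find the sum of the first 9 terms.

-1632

1st diffs: -20, -30, -40.
2nd diffs: -10, -10 (constant).
Newton forward-difference form: t_i = -8 + (-20)·C(i-1,1) + (-10)·C(i-1,2).
Continuing: …, -148, -208, -278, -358, …, t_9 = -448.
Summing i = 1..9 (9 terms) gives -1632.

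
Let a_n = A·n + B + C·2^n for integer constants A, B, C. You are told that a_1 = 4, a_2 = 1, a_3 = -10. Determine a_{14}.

Plug in n = 1, 2, 3: A + B + 2C = 4; 2A + B + 4C = 1; 3A + B + 8C = -10.
Subtracting the first from the second: A + 2C = -3.
Subtracting the second from the third: A + 4C = -11.
Solving: C = -4, A = 5, then B = 7.
Therefore a_{14} = 70 + 7 + (-4)·16384 = -65459.

-65459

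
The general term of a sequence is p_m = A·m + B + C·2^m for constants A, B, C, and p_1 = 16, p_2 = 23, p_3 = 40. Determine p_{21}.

10485706

Write the equations: A + B + 2C = 16; 2A + B + 4C = 23; 3A + B + 8C = 40.
Subtracting the first from the second: A + 2C = 7.
Subtracting the second from the third: A + 4C = 17.
Solving: C = 5, A = -3, then B = 9.
Therefore p_{21} = -63 + 9 + 5·2097152 = 10485706.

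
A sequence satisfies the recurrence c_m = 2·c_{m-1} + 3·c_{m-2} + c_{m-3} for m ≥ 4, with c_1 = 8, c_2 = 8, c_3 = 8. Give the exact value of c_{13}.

Iterate the recurrence:
c_4 = 48  c_5 = 128  c_6 = 408  c_7 = 1248  c_8 = 3848  c_9 = 11848  c_{10} = 36488  c_{11} = 112368  c_{12} = 346048  c_{13} = 1065688.

1065688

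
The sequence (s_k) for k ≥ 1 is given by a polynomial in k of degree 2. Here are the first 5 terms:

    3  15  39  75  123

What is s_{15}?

1263

1st diffs: 12, 24, 36, 48.
2nd diffs: 12, 12, 12 (constant).
So s_k = 6k^2 - 6k + 3.
Evaluating at k = 15 gives s_{15} = 1263.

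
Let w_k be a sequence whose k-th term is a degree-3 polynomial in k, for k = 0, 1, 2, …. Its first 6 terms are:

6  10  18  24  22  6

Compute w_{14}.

-1758

1st diffs: 4, 8, 6, -2, -16.
2nd diffs: 4, -2, -8, -14.
3rd diffs: -6, -6, -6 (constant).
Newton forward-difference form: w_k = 6 + 4·C(k,1) + 4·C(k,2) + (-6)·C(k,3).
At k = 14: k = 14, so w_{14} = 6 + 56 + 364 - 2184 = -1758.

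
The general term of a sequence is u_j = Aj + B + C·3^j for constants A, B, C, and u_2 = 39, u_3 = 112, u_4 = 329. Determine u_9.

Plug in j = 2, 3, 4: 2A + B + 9C = 39; 3A + B + 27C = 112; 4A + B + 81C = 329.
Subtracting the first from the second: A + 18C = 73.
Subtracting the second from the third: A + 54C = 217.
Solving: C = 4, A = 1, then B = 1.
Therefore u_9 = 9 + 1 + 4·19683 = 78742.

78742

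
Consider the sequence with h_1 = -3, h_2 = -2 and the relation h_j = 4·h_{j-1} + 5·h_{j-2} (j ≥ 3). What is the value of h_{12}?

Iterate the recurrence:
h_3 = -23; h_4 = -102; h_5 = -523; h_6 = -2602; h_7 = -13023; h_8 = -65102; h_9 = -325523; h_{10} = -1627602; h_{11} = -8138023; h_{12} = -40690102.
(Characteristic roots are 5 and -1.)

-40690102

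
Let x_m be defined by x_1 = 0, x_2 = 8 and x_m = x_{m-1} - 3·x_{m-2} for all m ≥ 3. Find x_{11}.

x_3 = 8;  x_4 = -16;  x_5 = -40;  x_6 = 8;  x_7 = 128;  x_8 = 104;  x_9 = -280;  x_{10} = -592;  x_{11} = 248.

248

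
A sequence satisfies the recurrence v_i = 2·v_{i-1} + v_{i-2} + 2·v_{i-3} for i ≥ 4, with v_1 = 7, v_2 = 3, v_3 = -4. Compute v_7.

120

Compute successive terms:
v_4 = 9, v_5 = 20, v_6 = 41, v_7 = 120.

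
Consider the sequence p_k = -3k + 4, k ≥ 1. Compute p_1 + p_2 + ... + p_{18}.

-441

Over k = 1..18: Σk = 171.
Total = (-3)·171 + (4)·18 = -441.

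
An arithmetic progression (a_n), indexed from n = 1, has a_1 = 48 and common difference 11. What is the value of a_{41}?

488

a_n = 48 + (n - 1)·11.
a_{41} = 48 + 40·11 = 488.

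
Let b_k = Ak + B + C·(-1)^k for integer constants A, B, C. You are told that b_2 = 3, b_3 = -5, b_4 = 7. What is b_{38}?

Write the equations: 2A + B + C = 3; 3A + B - C = -5; 4A + B + C = 7.
Subtracting the first from the second: A - 2C = -8.
Subtracting the second from the third: A + 2C = 12.
Solving: C = 5, A = 2, then B = -6.
Therefore b_{38} = 76 + (-6) + 5·1 = 75.

75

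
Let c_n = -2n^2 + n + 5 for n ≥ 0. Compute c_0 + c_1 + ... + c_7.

Over n = 0..7: Σn = 28, Σn² = 140.
Total = (-2)·140 + (1)·28 + (5)·8 = -212.

-212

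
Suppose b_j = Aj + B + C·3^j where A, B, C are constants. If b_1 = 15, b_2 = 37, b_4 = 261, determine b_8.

19717

Write the equations: A + B + 3C = 15; 2A + B + 9C = 37; 4A + B + 81C = 261.
Subtracting the first from the second: A + 6C = 22.
Subtracting the second from the third: 2A + 72C = 224.
Solving: C = 3, A = 4, then B = 2.
Hence b_8 = 4·8 + 2 + 3·6561 = 19717.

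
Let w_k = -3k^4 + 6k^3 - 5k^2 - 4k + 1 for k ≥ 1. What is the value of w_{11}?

w_{11} = -3·11^4 + 6·11^3 - 5·11^2 - 4·11 + 1 = -36585.

-36585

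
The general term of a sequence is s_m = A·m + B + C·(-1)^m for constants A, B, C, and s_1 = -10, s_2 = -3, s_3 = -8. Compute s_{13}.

Write the equations: A + B - C = -10; 2A + B + C = -3; 3A + B - C = -8.
Subtracting the first from the second: A + 2C = 7.
Subtracting the second from the third: A - 2C = -5.
Solving: C = 3, A = 1, then B = -8.
So s_m = 1·m + (-8) + 3·(-1)^m; at m=13 this is 2.

2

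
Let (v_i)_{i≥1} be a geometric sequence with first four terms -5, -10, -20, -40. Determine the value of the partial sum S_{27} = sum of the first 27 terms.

-671088635

Common ratio r = 2.
v_i = (-5)·2^(i-1).
S = (-5)·(2^27 - 1)/(2 - 1) = (-5)·(134217728 - 1)/(1) = -671088635.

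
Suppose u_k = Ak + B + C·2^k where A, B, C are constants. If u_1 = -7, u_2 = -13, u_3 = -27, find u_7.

The three given values yield: A + B + 2C = -7; 2A + B + 4C = -13; 3A + B + 8C = -27.
Subtracting the first from the second: A + 2C = -6.
Subtracting the second from the third: A + 4C = -14.
Solving: C = -4, A = 2, then B = -1.
So u_k = 2·k + (-1) + (-4)·2^k; at k=7 this is -499.

-499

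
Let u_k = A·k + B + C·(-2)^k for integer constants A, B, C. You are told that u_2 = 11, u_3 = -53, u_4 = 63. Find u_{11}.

Write the equations: 2A + B + 4C = 11; 3A + B - 8C = -53; 4A + B + 16C = 63.
Subtracting the first from the second: A - 12C = -64.
Subtracting the second from the third: A + 24C = 116.
Solving: C = 5, A = -4, then B = -1.
Therefore u_{11} = -44 + (-1) + 5·(-2048) = -10285.

-10285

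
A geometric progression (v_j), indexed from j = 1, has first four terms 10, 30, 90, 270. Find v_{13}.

5314410

Common ratio r = 3.
v_j = 10·3^(j-1).
v_{13} = 10·3^12 = 5314410.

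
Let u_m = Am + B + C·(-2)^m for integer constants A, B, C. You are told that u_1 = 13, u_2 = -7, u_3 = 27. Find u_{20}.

-3145759

At m = 1, 2, 3: A + B - 2C = 13; 2A + B + 4C = -7; 3A + B - 8C = 27.
Subtracting the first from the second: A + 6C = -20.
Subtracting the second from the third: A - 12C = 34.
Solving: C = -3, A = -2, then B = 9.
So u_m = -2·m + 9 + (-3)·(-2)^m; at m=20 this is -3145759.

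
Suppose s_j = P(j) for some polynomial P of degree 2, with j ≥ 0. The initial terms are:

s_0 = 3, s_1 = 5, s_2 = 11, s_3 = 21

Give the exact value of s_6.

75

1st diffs: 2, 6, 10.
2nd diffs: 4, 4 (constant).
Newton forward-difference form: s_j = 3 + 2·C(j,1) + 4·C(j,2).
At j = 6: j = 6, so s_6 = 3 + 12 + 60 = 75.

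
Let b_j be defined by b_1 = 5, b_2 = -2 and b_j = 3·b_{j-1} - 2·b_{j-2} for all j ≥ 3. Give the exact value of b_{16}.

b_3 = -16;  b_4 = -44;  b_5 = -100;  …;  b_{13} = -28660;  b_{14} = -57332;  b_{15} = -114676;  b_{16} = -229364.
(Characteristic roots are 2 and 1.)

-229364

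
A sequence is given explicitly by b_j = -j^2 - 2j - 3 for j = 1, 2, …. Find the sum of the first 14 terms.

-1267

Over j = 1..14: Σj = 105, Σj² = 1015.
Total = (-1)·1015 + (-2)·105 + (-3)·14 = -1267.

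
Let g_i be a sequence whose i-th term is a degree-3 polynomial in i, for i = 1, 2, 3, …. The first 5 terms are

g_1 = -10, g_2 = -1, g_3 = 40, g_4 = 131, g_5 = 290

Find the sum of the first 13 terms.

22594

1st diffs: 9, 41, 91, 159.
2nd diffs: 32, 50, 68.
3rd diffs: 18, 18 (constant).
Newton forward-difference form: g_i = -10 + 9·C(i-1,1) + 32·C(i-1,2) + 18·C(i-1,3).
Continuing: …, 535, 884, 1355, 1966, …, g_{13} = 6170.
Summing i = 1..13 (13 terms) gives 22594.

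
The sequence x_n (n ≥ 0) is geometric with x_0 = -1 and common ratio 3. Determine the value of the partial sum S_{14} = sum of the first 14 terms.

-2391484

x_n = (-1)·3^(n-0).
S = (-1)·(3^14 - 1)/(3 - 1) = (-1)·(4782969 - 1)/(2) = -2391484.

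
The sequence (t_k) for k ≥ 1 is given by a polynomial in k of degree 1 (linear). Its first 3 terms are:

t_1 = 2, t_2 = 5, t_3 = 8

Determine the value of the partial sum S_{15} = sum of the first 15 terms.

1st diffs: 3, 3 (constant).
So t_k = 3k - 1.
Continuing: …, 11, 14, 17, 20, …, t_{15} = 44.
Summing k = 1..15 (15 terms) gives 345.

345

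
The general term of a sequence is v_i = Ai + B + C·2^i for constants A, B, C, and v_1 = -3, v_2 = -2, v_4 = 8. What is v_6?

54

Plug in i = 1, 2, 4: A + B + 2C = -3; 2A + B + 4C = -2; 4A + B + 16C = 8.
Subtracting the first from the second: A + 2C = 1.
Subtracting the second from the third: 2A + 12C = 10.
Solving: C = 1, A = -1, then B = -4.
So v_i = -1·i + (-4) + 1·2^i; at i=6 this is 54.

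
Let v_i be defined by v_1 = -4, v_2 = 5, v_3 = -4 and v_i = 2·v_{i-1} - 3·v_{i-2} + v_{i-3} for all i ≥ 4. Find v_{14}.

Iterate the recurrence:
v_4 = -27  v_5 = -37  v_6 = 3  …  v_{11} = -489  v_{12} = -47  v_{13} = 1063  v_{14} = 1778.

1778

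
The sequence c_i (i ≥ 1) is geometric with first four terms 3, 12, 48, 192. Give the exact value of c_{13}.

50331648

Common ratio r = 4.
c_i = 3·4^(i-1).
c_{13} = 3·4^12 = 50331648.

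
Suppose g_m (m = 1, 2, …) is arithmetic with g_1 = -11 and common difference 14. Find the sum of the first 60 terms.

24120

g_m = -11 + (m - 1)·14.
g_{60} = 815; S = 60·(-11 + 815)/2 = 24120.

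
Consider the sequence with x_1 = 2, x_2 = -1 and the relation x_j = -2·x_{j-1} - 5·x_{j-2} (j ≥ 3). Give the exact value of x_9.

Iterate the recurrence:
x_3 = -8  x_4 = 21  x_5 = -2  x_6 = -101  x_7 = 212  x_8 = 81  x_9 = -1222.

-1222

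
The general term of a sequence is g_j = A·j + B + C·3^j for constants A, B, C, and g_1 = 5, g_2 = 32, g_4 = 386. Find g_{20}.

17433921938

Write the equations: A + B + 3C = 5; 2A + B + 9C = 32; 4A + B + 81C = 386.
Subtracting the first from the second: A + 6C = 27.
Subtracting the second from the third: 2A + 72C = 354.
Solving: C = 5, A = -3, then B = -7.
Therefore g_{20} = -60 + (-7) + 5·3486784401 = 17433921938.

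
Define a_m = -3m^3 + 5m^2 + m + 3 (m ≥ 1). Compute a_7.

a_7 = -3·7^3 + 5·7^2 + 1·7 + 3 = -774.

-774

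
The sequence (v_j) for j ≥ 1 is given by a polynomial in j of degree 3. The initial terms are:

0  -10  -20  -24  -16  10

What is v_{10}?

414

1st diffs: -10, -10, -4, 8, 26.
2nd diffs: 0, 6, 12, 18.
3rd diffs: 6, 6, 6 (constant).
Newton forward-difference form: v_j = (-10)·C(j-1,1) + 6·C(j-1,3).
At j = 10: j-1 = 9, so v_{10} = -90 + 504 = 414.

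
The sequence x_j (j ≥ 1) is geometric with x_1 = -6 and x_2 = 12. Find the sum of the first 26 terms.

134217726

Common ratio r = -2.
x_j = (-6)·(-2)^(j-1).
S = (-6)·((-2)^26 - 1)/(-2 - 1) = (-6)·(67108864 - 1)/(-3) = 134217726.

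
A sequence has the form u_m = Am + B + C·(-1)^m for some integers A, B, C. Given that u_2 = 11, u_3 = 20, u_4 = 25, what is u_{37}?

258

The three given values yield: 2A + B + C = 11; 3A + B - C = 20; 4A + B + C = 25.
Subtracting the first from the second: A - 2C = 9.
Subtracting the second from the third: A + 2C = 5.
Solving: C = -1, A = 7, then B = -2.
Therefore u_{37} = 259 + (-2) + (-1)·(-1) = 258.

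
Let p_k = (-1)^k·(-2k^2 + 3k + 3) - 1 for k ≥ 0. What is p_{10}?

-168

(-1)^10 = 1; -2k^2 + 3k + 3 at k=10 is -167; so p_{10} = -168.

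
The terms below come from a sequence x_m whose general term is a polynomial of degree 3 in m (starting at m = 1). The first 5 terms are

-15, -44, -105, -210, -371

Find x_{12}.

1st diffs: -29, -61, -105, -161.
2nd diffs: -32, -44, -56.
3rd diffs: -12, -12 (constant).
Newton forward-difference form: x_m = -15 + (-29)·C(m-1,1) + (-32)·C(m-1,2) + (-12)·C(m-1,3).
At m = 12: m-1 = 11, so x_{12} = -15 - 319 - 1760 - 1980 = -4074.

-4074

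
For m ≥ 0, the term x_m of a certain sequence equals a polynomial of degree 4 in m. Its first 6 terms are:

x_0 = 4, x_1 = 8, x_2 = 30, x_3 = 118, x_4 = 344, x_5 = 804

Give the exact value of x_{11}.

16878

1st diffs: 4, 22, 88, 226, 460.
2nd diffs: 18, 66, 138, 234.
3rd diffs: 48, 72, 96.
4th diffs: 24, 24 (constant).
So x_m = m^4 + 2m^3 - 4m^2 + 5m + 4.
Evaluating at m = 11 gives x_{11} = 16878.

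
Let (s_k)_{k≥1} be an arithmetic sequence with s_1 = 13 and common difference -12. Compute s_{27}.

s_k = 13 + (k - 1)·(-12).
s_{27} = 13 + 26·(-12) = -299.

-299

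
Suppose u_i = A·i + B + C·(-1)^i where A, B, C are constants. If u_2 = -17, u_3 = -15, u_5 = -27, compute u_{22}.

At i = 2, 3, 5: 2A + B + C = -17; 3A + B - C = -15; 5A + B - C = -27.
Subtracting the first from the second: A - 2C = 2.
Subtracting the second from the third: 2A = -12.
Solving: C = -4, A = -6, then B = -1.
Hence u_{22} = -6·22 + (-1) + (-4)·1 = -137.

-137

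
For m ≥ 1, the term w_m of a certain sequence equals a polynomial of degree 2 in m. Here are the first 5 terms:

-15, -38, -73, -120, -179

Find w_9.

1st diffs: -23, -35, -47, -59.
2nd diffs: -12, -12, -12 (constant).
Newton forward-difference form: w_m = -15 + (-23)·C(m-1,1) + (-12)·C(m-1,2).
At m = 9: m-1 = 8, so w_9 = -15 - 184 - 336 = -535.

-535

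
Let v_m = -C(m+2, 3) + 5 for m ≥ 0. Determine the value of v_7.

-79

C(9, 3) = 84, so v_7 = -79.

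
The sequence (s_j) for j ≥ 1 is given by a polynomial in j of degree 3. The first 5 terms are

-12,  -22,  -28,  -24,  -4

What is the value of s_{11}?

788

1st diffs: -10, -6, 4, 20.
2nd diffs: 4, 10, 16.
3rd diffs: 6, 6 (constant).
Newton forward-difference form: s_j = -12 + (-10)·C(j-1,1) + 4·C(j-1,2) + 6·C(j-1,3).
At j = 11: j-1 = 10, so s_{11} = -12 - 100 + 180 + 720 = 788.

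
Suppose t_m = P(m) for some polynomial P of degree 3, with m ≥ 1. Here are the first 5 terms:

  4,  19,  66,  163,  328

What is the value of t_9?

2028

1st diffs: 15, 47, 97, 165.
2nd diffs: 32, 50, 68.
3rd diffs: 18, 18 (constant).
Newton forward-difference form: t_m = 4 + 15·C(m-1,1) + 32·C(m-1,2) + 18·C(m-1,3).
At m = 9: m-1 = 8, so t_9 = 4 + 120 + 896 + 1008 = 2028.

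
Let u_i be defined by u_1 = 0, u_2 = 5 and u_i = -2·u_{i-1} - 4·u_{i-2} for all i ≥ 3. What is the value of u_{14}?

Applying the relation repeatedly:
u_3 = -10; u_4 = 0; u_5 = 40; …; u_{11} = 2560; u_{12} = -5120; u_{13} = 0; u_{14} = 20480.

20480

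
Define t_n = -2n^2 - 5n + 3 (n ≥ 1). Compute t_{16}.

-589

t_{16} = -2·16^2 - 5·16 + 3 = -589.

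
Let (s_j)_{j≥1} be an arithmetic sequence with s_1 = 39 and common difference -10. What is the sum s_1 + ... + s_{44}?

s_j = 39 + (j - 1)·(-10).
s_{44} = -391; S = 44·(39 + (-391))/2 = -7744.

-7744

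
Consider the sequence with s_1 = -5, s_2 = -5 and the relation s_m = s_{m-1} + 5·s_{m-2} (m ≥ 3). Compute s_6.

-480

s_3 = -30;  s_4 = -55;  s_5 = -205;  s_6 = -480.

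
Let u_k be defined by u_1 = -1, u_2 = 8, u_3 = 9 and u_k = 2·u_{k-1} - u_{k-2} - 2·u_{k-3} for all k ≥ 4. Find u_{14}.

1424

Compute successive terms:
u_4 = 12; u_5 = -1; u_6 = -32; …; u_{11} = 521; u_{12} = 1244; u_{13} = 1855; u_{14} = 1424.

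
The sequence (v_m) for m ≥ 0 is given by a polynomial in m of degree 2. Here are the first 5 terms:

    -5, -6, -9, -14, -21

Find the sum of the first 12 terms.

-566

1st diffs: -1, -3, -5, -7.
2nd diffs: -2, -2, -2 (constant).
Newton forward-difference form: v_m = -5 + (-1)·C(m,1) + (-2)·C(m,2).
Continuing: …, -30, -41, -54, -69, …, v_{11} = -126.
Summing m = 0..11 (12 terms) gives -566.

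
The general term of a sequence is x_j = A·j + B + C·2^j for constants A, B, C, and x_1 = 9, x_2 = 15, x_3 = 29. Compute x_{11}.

At j = 1, 2, 3: A + B + 2C = 9; 2A + B + 4C = 15; 3A + B + 8C = 29.
Subtracting the first from the second: A + 2C = 6.
Subtracting the second from the third: A + 4C = 14.
Solving: C = 4, A = -2, then B = 3.
Hence x_{11} = -2·11 + 3 + 4·2048 = 8173.

8173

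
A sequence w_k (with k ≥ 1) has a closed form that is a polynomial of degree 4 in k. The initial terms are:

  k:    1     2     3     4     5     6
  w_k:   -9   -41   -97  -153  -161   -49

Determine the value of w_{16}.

40671

1st diffs: -32, -56, -56, -8, 112.
2nd diffs: -24, 0, 48, 120.
3rd diffs: 24, 48, 72.
4th diffs: 24, 24 (constant).
Newton forward-difference form: w_k = -9 + (-32)·C(k-1,1) + (-24)·C(k-1,2) + 24·C(k-1,3) + 24·C(k-1,4).
At k = 16: k-1 = 15, so w_{16} = -9 - 480 - 2520 + 10920 + 32760 = 40671.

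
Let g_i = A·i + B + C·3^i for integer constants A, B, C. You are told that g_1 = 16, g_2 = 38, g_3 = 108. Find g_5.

968

The three given values yield: A + B + 3C = 16; 2A + B + 9C = 38; 3A + B + 27C = 108.
Subtracting the first from the second: A + 6C = 22.
Subtracting the second from the third: A + 18C = 70.
Solving: C = 4, A = -2, then B = 6.
Therefore g_5 = -10 + 6 + 4·243 = 968.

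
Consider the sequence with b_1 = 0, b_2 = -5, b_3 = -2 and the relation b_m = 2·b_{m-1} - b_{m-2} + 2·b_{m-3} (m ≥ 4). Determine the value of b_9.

b_4 = 1; b_5 = -6; b_6 = -17; b_7 = -26; b_8 = -47; b_9 = -102.

-102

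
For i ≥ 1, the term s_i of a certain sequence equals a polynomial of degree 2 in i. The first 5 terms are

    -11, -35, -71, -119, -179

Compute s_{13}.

1st diffs: -24, -36, -48, -60.
2nd diffs: -12, -12, -12 (constant).
Newton forward-difference form: s_i = -11 + (-24)·C(i-1,1) + (-12)·C(i-1,2).
At i = 13: i-1 = 12, so s_{13} = -11 - 288 - 792 = -1091.

-1091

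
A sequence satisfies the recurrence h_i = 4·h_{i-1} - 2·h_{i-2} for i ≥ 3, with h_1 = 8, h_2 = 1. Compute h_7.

Step forward from the initial values:
h_3 = -12; h_4 = -50; h_5 = -176; h_6 = -604; h_7 = -2064.

-2064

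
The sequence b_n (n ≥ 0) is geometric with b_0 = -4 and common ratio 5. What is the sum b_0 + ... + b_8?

-1953124

b_n = (-4)·5^(n-0).
S = (-4)·(5^9 - 1)/(5 - 1) = (-4)·(1953125 - 1)/(4) = -1953124.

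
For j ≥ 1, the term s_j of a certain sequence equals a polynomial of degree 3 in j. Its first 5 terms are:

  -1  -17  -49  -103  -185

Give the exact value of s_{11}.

1st diffs: -16, -32, -54, -82.
2nd diffs: -16, -22, -28.
3rd diffs: -6, -6 (constant).
Newton forward-difference form: s_j = -1 + (-16)·C(j-1,1) + (-16)·C(j-1,2) + (-6)·C(j-1,3).
At j = 11: j-1 = 10, so s_{11} = -1 - 160 - 720 - 720 = -1601.

-1601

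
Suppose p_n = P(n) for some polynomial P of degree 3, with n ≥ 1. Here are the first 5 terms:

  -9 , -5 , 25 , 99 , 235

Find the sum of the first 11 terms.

10351

1st diffs: 4, 30, 74, 136.
2nd diffs: 26, 44, 62.
3rd diffs: 18, 18 (constant).
So p_n = 3n^3 - 5n^2 - 2n - 5.
Continuing: …, 451, 765, 1195, 1759, …, p_{11} = 3361.
Summing n = 1..11 (11 terms) gives 10351.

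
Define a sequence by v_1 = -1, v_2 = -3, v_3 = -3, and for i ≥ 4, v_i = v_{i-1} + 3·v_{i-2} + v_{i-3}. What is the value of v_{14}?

-75043

Step forward from the initial values:
v_4 = -13  v_5 = -25  v_6 = -67  …  v_{11} = -5331  v_{12} = -12877  v_{13} = -31081  v_{14} = -75043.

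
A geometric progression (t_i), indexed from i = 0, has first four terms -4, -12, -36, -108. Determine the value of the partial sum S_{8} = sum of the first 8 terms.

Common ratio r = 3.
t_i = (-4)·3^(i-0).
S = (-4)·(3^8 - 1)/(3 - 1) = (-4)·(6561 - 1)/(2) = -13120.

-13120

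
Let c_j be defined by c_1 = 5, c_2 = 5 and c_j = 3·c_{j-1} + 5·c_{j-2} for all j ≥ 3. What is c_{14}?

Iterate the recurrence:
c_3 = 40  c_4 = 145  c_5 = 635  …  c_{11} = 3416215  c_{12} = 14322670  c_{13} = 60049085  c_{14} = 251760605.

251760605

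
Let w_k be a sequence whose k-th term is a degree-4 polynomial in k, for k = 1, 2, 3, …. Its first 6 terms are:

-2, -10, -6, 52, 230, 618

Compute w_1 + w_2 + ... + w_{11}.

26466

1st diffs: -8, 4, 58, 178, 388.
2nd diffs: 12, 54, 120, 210.
3rd diffs: 42, 66, 90.
4th diffs: 24, 24 (constant).
So w_k = k^4 - 3k^3 - k^2 + k.
Continuing: …, 1330, 2504, 4302, 6910, …, w_{11} = 10538.
Summing k = 1..11 (11 terms) gives 26466.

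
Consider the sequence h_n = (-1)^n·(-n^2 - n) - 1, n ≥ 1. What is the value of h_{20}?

-421

(-1)^20 = 1; -n^2 - n at n=20 is -420; so h_{20} = -421.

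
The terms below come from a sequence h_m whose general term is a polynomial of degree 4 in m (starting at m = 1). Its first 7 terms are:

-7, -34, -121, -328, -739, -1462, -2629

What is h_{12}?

-21424

1st diffs: -27, -87, -207, -411, -723, -1167.
2nd diffs: -60, -120, -204, -312, -444.
3rd diffs: -60, -84, -108, -132.
4th diffs: -24, -24, -24 (constant).
Newton forward-difference form: h_m = -7 + (-27)·C(m-1,1) + (-60)·C(m-1,2) + (-60)·C(m-1,3) + (-24)·C(m-1,4).
At m = 12: m-1 = 11, so h_{12} = -7 - 297 - 3300 - 9900 - 7920 = -21424.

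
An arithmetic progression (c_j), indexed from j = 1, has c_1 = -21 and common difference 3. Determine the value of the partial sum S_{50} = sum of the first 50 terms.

c_j = -21 + (j - 1)·3.
c_{50} = 126; S = 50·(-21 + 126)/2 = 2625.

2625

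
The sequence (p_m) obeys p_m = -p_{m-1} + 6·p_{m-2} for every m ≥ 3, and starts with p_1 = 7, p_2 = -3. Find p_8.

Applying the relation repeatedly:
p_3 = 45, p_4 = -63, p_5 = 333, p_6 = -711, p_7 = 2709, p_8 = -6975.
(Characteristic roots are 2 and -3.)

-6975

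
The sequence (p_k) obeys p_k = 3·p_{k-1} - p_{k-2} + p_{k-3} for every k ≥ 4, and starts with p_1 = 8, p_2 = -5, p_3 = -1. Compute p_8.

Applying the relation repeatedly:
p_4 = 10; p_5 = 26; p_6 = 67; p_7 = 185; p_8 = 514.

514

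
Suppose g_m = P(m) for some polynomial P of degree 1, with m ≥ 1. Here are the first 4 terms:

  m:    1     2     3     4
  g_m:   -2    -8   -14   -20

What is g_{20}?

-116

1st diffs: -6, -6, -6 (constant).
So g_m = -6m + 4.
Evaluating at m = 20 gives g_{20} = -116.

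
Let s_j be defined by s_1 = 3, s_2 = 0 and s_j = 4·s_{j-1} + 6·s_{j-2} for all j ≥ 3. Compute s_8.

Step forward from the initial values:
s_3 = 18, s_4 = 72, s_5 = 396, s_6 = 2016, s_7 = 10440, s_8 = 53856.

53856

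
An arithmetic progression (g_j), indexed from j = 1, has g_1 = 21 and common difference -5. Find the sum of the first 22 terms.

g_j = 21 + (j - 1)·(-5).
g_{22} = -84; S = 22·(21 + (-84))/2 = -693.

-693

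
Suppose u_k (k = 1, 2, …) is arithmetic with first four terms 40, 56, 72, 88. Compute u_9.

168

Common difference d = 16.
u_k = 40 + (k - 1)·16.
u_9 = 40 + 8·16 = 168.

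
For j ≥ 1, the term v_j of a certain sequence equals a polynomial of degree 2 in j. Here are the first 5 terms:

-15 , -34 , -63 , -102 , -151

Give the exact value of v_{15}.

1st diffs: -19, -29, -39, -49.
2nd diffs: -10, -10, -10 (constant).
Newton forward-difference form: v_j = -15 + (-19)·C(j-1,1) + (-10)·C(j-1,2).
At j = 15: j-1 = 14, so v_{15} = -15 - 266 - 910 = -1191.

-1191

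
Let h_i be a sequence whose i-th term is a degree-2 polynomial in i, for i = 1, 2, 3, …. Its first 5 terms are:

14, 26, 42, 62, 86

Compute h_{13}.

1st diffs: 12, 16, 20, 24.
2nd diffs: 4, 4, 4 (constant).
Newton forward-difference form: h_i = 14 + 12·C(i-1,1) + 4·C(i-1,2).
At i = 13: i-1 = 12, so h_{13} = 14 + 144 + 264 = 422.

422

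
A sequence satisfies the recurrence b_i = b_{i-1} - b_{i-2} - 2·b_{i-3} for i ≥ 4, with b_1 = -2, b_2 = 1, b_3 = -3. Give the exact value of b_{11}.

Compute successive terms:
b_4 = 0  b_5 = 1  b_6 = 7  b_7 = 6  b_8 = -3  b_9 = -23  b_{10} = -32  b_{11} = -3.

-3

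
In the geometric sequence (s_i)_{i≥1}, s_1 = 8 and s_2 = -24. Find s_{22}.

Common ratio r = -3.
s_i = 8·(-3)^(i-1).
s_{22} = 8·(-3)^21 = -83682825624.

-83682825624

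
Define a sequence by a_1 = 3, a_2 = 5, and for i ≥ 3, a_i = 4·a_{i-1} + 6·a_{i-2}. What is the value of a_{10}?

3493712

Applying the relation repeatedly:
a_3 = 38  a_4 = 182  a_5 = 956  a_6 = 4916  a_7 = 25400  a_8 = 131096  a_9 = 676784  a_{10} = 3493712.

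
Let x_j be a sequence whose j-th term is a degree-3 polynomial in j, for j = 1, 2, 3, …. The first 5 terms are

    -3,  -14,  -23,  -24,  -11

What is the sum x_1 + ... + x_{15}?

7900

1st diffs: -11, -9, -1, 13.
2nd diffs: 2, 8, 14.
3rd diffs: 6, 6 (constant).
Newton forward-difference form: x_j = -3 + (-11)·C(j-1,1) + 2·C(j-1,2) + 6·C(j-1,3).
Continuing: …, 22, 81, 172, 301, …, x_{15} = 2209.
Summing j = 1..15 (15 terms) gives 7900.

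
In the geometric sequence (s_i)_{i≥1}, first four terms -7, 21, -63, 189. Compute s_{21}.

-24407490807

Common ratio r = -3.
s_i = (-7)·(-3)^(i-1).
s_{21} = (-7)·(-3)^20 = -24407490807.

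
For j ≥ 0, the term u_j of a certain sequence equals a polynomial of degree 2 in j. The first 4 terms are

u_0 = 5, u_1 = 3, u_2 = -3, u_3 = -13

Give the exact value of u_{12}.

-283

1st diffs: -2, -6, -10.
2nd diffs: -4, -4 (constant).
Newton forward-difference form: u_j = 5 + (-2)·C(j,1) + (-4)·C(j,2).
At j = 12: j = 12, so u_{12} = 5 - 24 - 264 = -283.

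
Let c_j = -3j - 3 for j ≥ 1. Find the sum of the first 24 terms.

Over j = 1..24: Σj = 300.
Total = (-3)·300 + (-3)·24 = -972.

-972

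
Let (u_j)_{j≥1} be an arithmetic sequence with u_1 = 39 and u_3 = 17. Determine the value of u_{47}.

Common difference d = (17 - 39) / (3 - 1) = -11.
u_j = 39 + (j - 1)·(-11).
u_{47} = 39 + 46·(-11) = -467.

-467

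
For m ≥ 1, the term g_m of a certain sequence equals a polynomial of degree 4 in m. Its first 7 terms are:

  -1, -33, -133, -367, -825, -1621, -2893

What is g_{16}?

1st diffs: -32, -100, -234, -458, -796, -1272.
2nd diffs: -68, -134, -224, -338, -476.
3rd diffs: -66, -90, -114, -138.
4th diffs: -24, -24, -24 (constant).
So g_m = -m^4 - m^3 - 3m^2 - m + 5.
Evaluating at m = 16 gives g_{16} = -70411.

-70411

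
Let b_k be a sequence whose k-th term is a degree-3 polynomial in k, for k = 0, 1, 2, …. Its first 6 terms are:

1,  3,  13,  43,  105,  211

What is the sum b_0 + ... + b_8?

2265

1st diffs: 2, 10, 30, 62, 106.
2nd diffs: 8, 20, 32, 44.
3rd diffs: 12, 12, 12 (constant).
So b_k = 2k^3 - 2k^2 + 2k + 1.
Continuing: 373, 603, 913.
Summing k = 0..8 (9 terms) gives 2265.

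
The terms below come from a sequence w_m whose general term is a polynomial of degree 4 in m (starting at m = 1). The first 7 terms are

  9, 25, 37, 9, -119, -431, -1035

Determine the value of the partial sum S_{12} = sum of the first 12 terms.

-36544

1st diffs: 16, 12, -28, -128, -312, -604.
2nd diffs: -4, -40, -100, -184, -292.
3rd diffs: -36, -60, -84, -108.
4th diffs: -24, -24, -24 (constant).
Newton forward-difference form: w_m = 9 + 16·C(m-1,1) + (-4)·C(m-1,2) + (-36)·C(m-1,3) + (-24)·C(m-1,4).
Continuing: …, -2063, -3671, -6039, -9371, …, w_{12} = -13895.
Summing m = 1..12 (12 terms) gives -36544.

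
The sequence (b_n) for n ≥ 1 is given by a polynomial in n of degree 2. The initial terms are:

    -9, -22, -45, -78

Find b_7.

1st diffs: -13, -23, -33.
2nd diffs: -10, -10 (constant).
Newton forward-difference form: b_n = -9 + (-13)·C(n-1,1) + (-10)·C(n-1,2).
At n = 7: n-1 = 6, so b_7 = -9 - 78 - 150 = -237.

-237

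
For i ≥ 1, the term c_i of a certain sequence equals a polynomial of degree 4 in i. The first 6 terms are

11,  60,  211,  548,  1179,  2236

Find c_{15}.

1st diffs: 49, 151, 337, 631, 1057.
2nd diffs: 102, 186, 294, 426.
3rd diffs: 84, 108, 132.
4th diffs: 24, 24 (constant).
So c_i = i^4 + 4i^3 + 2i^2 + 4.
Evaluating at i = 15 gives c_{15} = 64579.

64579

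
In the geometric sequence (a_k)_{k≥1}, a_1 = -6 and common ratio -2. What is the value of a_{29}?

-1610612736

a_k = (-6)·(-2)^(k-1).
a_{29} = (-6)·(-2)^28 = -1610612736.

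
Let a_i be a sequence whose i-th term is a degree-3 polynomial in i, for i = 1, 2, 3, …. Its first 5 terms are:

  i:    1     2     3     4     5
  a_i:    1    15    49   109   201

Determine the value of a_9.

1st diffs: 14, 34, 60, 92.
2nd diffs: 20, 26, 32.
3rd diffs: 6, 6 (constant).
Newton forward-difference form: a_i = 1 + 14·C(i-1,1) + 20·C(i-1,2) + 6·C(i-1,3).
At i = 9: i-1 = 8, so a_9 = 1 + 112 + 560 + 336 = 1009.

1009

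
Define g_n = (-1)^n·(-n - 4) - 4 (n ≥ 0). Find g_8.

(-1)^8 = 1; -n - 4 at n=8 is -12; so g_8 = -16.

-16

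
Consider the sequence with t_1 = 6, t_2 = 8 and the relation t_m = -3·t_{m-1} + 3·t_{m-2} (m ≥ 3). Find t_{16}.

Compute successive terms:
t_3 = -6; t_4 = 42; t_5 = -144; …; t_{13} = -6259194; t_{14} = 23730408; t_{15} = -89968806; t_{16} = 341097642.

341097642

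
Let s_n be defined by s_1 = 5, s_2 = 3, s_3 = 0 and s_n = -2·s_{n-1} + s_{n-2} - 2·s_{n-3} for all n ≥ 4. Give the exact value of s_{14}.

Iterate the recurrence:
s_4 = -7, s_5 = 8, s_6 = -23, …, s_{11} = 3292, s_{12} = -8751, s_{13} = 23272, s_{14} = -61879.

-61879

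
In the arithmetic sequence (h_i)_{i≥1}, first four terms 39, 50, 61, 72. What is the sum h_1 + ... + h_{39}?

9672

Common difference d = 11.
h_i = 39 + (i - 1)·11.
h_{39} = 457; S = 39·(39 + 457)/2 = 9672.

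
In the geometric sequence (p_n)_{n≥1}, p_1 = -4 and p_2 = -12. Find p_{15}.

-19131876

Common ratio r = 3.
p_n = (-4)·3^(n-1).
p_{15} = (-4)·3^14 = -19131876.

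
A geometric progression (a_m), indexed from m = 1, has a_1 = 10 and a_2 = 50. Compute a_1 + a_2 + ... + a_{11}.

Common ratio r = 5.
a_m = 10·5^(m-1).
S = 10·(5^11 - 1)/(5 - 1) = 10·(48828125 - 1)/(4) = 122070310.

122070310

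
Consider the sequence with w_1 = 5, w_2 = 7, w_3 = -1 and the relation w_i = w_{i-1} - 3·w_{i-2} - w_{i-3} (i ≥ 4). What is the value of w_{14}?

-9173

Applying the relation repeatedly:
w_4 = -27, w_5 = -31, w_6 = 51, …, w_{11} = 663, w_{12} = 3677, w_{13} = 2521, w_{14} = -9173.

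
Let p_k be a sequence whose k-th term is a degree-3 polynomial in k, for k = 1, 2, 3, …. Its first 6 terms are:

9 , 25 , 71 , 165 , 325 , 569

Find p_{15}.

9515

1st diffs: 16, 46, 94, 160, 244.
2nd diffs: 30, 48, 66, 84.
3rd diffs: 18, 18, 18 (constant).
Newton forward-difference form: p_k = 9 + 16·C(k-1,1) + 30·C(k-1,2) + 18·C(k-1,3).
At k = 15: k-1 = 14, so p_{15} = 9 + 224 + 2730 + 6552 = 9515.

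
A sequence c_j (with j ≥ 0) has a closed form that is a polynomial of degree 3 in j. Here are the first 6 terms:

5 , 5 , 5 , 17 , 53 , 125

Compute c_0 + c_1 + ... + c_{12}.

1st diffs: 0, 0, 12, 36, 72.
2nd diffs: 0, 12, 24, 36.
3rd diffs: 12, 12, 12 (constant).
So c_j = 2j^3 - 6j^2 + 4j + 5.
Continuing: …, 245, 425, 677, 1013, …, c_{12} = 2645.
Summing j = 0..12 (13 terms) gives 8645.

8645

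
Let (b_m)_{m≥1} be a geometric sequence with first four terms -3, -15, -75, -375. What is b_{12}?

-146484375

Common ratio r = 5.
b_m = (-3)·5^(m-1).
b_{12} = (-3)·5^11 = -146484375.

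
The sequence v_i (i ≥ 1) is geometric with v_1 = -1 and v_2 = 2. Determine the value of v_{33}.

Common ratio r = -2.
v_i = (-1)·(-2)^(i-1).
v_{33} = (-1)·(-2)^32 = -4294967296.

-4294967296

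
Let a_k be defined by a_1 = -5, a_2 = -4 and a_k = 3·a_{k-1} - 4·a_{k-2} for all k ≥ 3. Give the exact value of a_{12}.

6376

a_3 = 8;  a_4 = 40;  a_5 = 88;  a_6 = 104;  a_7 = -40;  a_8 = -536;  a_9 = -1448;  a_{10} = -2200;  a_{11} = -808;  a_{12} = 6376.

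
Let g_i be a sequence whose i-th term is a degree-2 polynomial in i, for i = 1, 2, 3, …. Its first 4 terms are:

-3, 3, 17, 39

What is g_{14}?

699

1st diffs: 6, 14, 22.
2nd diffs: 8, 8 (constant).
So g_i = 4i^2 - 6i - 1.
Evaluating at i = 14 gives g_{14} = 699.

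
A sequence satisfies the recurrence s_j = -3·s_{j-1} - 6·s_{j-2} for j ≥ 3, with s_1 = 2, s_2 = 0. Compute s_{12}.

Applying the relation repeatedly:
s_3 = -12, s_4 = 36, s_5 = -36, s_6 = -108, s_7 = 540, s_8 = -972, s_9 = -324, s_{10} = 6804, s_{11} = -18468, s_{12} = 14580.

14580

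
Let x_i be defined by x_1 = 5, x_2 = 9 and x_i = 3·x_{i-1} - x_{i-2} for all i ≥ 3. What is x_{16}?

5899305

Compute successive terms:
x_3 = 22; x_4 = 57; x_5 = 149; …; x_{13} = 328757; x_{14} = 860697; x_{15} = 2253334; x_{16} = 5899305.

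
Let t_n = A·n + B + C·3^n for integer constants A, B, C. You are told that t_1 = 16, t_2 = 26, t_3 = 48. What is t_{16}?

Plug in n = 1, 2, 3: A + B + 3C = 16; 2A + B + 9C = 26; 3A + B + 27C = 48.
Subtracting the first from the second: A + 6C = 10.
Subtracting the second from the third: A + 18C = 22.
Solving: C = 1, A = 4, then B = 9.
Therefore t_{16} = 64 + 9 + 1·43046721 = 43046794.

43046794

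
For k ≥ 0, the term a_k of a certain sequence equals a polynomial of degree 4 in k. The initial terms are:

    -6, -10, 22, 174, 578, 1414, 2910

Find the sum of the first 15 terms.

274674

1st diffs: -4, 32, 152, 404, 836, 1496.
2nd diffs: 36, 120, 252, 432, 660.
3rd diffs: 84, 132, 180, 228.
4th diffs: 48, 48, 48 (constant).
Newton forward-difference form: a_k = -6 + (-4)·C(k,1) + 36·C(k,2) + 84·C(k,3) + 48·C(k,4).
Continuing: …, 5342, 9034, 14358, 21734, …, a_{14} = 81838.
Summing k = 0..14 (15 terms) gives 274674.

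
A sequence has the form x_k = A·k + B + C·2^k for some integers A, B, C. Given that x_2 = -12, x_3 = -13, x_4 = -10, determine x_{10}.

968

The three given values yield: 2A + B + 4C = -12; 3A + B + 8C = -13; 4A + B + 16C = -10.
Subtracting the first from the second: A + 4C = -1.
Subtracting the second from the third: A + 8C = 3.
Solving: C = 1, A = -5, then B = -6.
So x_k = -5·k + (-6) + 1·2^k; at k=10 this is 968.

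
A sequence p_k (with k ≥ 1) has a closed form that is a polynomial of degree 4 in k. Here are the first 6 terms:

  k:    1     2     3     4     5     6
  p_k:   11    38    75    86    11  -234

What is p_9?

1st diffs: 27, 37, 11, -75, -245.
2nd diffs: 10, -26, -86, -170.
3rd diffs: -36, -60, -84.
4th diffs: -24, -24 (constant).
Newton forward-difference form: p_k = 11 + 27·C(k-1,1) + 10·C(k-1,2) + (-36)·C(k-1,3) + (-24)·C(k-1,4).
At k = 9: k-1 = 8, so p_9 = 11 + 216 + 280 - 2016 - 1680 = -3189.

-3189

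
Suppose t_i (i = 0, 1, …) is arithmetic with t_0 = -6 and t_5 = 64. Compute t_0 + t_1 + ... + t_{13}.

Common difference d = (64 - (-6)) / (5 - 0) = 14.
t_i = -6 + (i - 0)·14.
t_{13} = 176; S = 14·(-6 + 176)/2 = 1190.

1190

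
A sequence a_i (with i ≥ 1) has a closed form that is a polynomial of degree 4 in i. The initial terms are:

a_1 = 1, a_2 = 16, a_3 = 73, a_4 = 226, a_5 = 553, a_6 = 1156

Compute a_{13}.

1st diffs: 15, 57, 153, 327, 603.
2nd diffs: 42, 96, 174, 276.
3rd diffs: 54, 78, 102.
4th diffs: 24, 24 (constant).
So a_i = i^4 - i^3 + 2i^2 + i - 2.
Evaluating at i = 13 gives a_{13} = 26713.

26713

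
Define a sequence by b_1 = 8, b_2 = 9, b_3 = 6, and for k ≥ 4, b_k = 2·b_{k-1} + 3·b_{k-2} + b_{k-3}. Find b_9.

11281

Iterate the recurrence:
b_4 = 47, b_5 = 121, b_6 = 389, b_7 = 1188, b_8 = 3664, b_9 = 11281.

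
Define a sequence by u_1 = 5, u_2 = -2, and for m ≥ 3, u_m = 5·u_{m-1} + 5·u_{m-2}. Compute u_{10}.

2733125

Compute successive terms:
u_3 = 15;  u_4 = 65;  u_5 = 400;  u_6 = 2325;  u_7 = 13625;  u_8 = 79750;  u_9 = 466875;  u_{10} = 2733125.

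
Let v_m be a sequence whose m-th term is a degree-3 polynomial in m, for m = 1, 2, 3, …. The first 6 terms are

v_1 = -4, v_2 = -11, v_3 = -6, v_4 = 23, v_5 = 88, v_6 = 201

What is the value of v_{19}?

11498

1st diffs: -7, 5, 29, 65, 113.
2nd diffs: 12, 24, 36, 48.
3rd diffs: 12, 12, 12 (constant).
Newton forward-difference form: v_m = -4 + (-7)·C(m-1,1) + 12·C(m-1,2) + 12·C(m-1,3).
At m = 19: m-1 = 18, so v_{19} = -4 - 126 + 1836 + 9792 = 11498.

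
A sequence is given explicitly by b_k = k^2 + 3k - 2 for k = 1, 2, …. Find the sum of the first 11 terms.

Over k = 1..11: Σk = 66, Σk² = 506.
Total = (1)·506 + (3)·66 + (-2)·11 = 682.

682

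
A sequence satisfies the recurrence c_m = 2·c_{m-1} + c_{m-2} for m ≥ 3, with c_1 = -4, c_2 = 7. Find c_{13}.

Compute successive terms:
c_3 = 10; c_4 = 27; c_5 = 64; …; c_{10} = 5263; c_{11} = 12706; c_{12} = 30675; c_{13} = 74056.

74056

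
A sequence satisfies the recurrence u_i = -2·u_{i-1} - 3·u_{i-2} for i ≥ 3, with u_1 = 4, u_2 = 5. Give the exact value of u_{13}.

5456

u_3 = -22, u_4 = 29, u_5 = 8, …, u_{10} = 1037, u_{11} = -766, u_{12} = -1579, u_{13} = 5456.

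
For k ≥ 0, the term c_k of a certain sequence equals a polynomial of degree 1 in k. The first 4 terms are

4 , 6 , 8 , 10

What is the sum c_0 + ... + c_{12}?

208

1st diffs: 2, 2, 2 (constant).
So c_k = 2k + 4.
Continuing: …, 12, 14, 16, 18, …, c_{12} = 28.
Summing k = 0..12 (13 terms) gives 208.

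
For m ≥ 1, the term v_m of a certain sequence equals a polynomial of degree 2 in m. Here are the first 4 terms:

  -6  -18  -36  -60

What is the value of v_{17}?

1st diffs: -12, -18, -24.
2nd diffs: -6, -6 (constant).
Newton forward-difference form: v_m = -6 + (-12)·C(m-1,1) + (-6)·C(m-1,2).
At m = 17: m-1 = 16, so v_{17} = -6 - 192 - 720 = -918.

-918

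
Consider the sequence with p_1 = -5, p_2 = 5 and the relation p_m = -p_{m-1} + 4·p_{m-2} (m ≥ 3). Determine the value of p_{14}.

Step forward from the initial values:
p_3 = -25  p_4 = 45  p_5 = -145  …  p_{11} = -37945  p_{12} = 96525  p_{13} = -248305  p_{14} = 634405.

634405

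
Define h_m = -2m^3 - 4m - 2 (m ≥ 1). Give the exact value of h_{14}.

h_{14} = -2·14^3 - 4·14 - 2 = -5546.

-5546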